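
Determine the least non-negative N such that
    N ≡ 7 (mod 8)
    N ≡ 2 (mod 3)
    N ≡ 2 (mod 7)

23

The moduli are pairwise coprime; M = 8·3·7 = 168.
M/8 = 21; 21 ≡ 5 (mod 8); 5·5 ≡ 1, so inverse 5.
M/3 = 56; 56 ≡ 2 (mod 3); 2·2 ≡ 1, so inverse 2.
M/7 = 24; 24 ≡ 3 (mod 7); 3·5 ≡ 1, so inverse 5.
N ≡ 7·21·5 + 2·56·2 + 2·24·5 = 1199.
1199 mod 168 = 23.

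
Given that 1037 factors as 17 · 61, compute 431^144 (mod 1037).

766

Mod 17: 431 ≡ 6; since 16 | 144, by Fermat 6^144 ≡ 1 (mod 17).
Mod 61: 431 ≡ 4; by Fermat, exponent reduces to 144 mod 60 = 24; 4^24 ≡ 34 (mod 61).
Combine by CRT: x ≡ 1 (mod 17), x ≡ 34 (mod 61) ⇒ x ≡ 766 (mod 1037).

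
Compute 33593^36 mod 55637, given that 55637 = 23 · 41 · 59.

1967

Mod 23: 33593 ≡ 13; by Fermat, exponent reduces to 36 mod 22 = 14; 13^14 ≡ 12 (mod 23).
Mod 41: 33593 ≡ 14; 14^36 ≡ 40 (mod 41).
Mod 59: 33593 ≡ 22; 22^36 ≡ 20 (mod 59).
Combine by CRT: x ≡ 12 (mod 23), x ≡ 40 (mod 41), x ≡ 20 (mod 59) ⇒ x ≡ 1967 (mod 55637).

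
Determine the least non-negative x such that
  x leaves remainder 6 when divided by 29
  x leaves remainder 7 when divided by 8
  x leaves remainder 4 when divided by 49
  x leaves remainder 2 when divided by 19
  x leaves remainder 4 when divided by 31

The moduli are pairwise coprime; N = 29·8·49·19·31 = 6695752.
N/29 = 230888; 230888 ≡ 19 (mod 29); 19·26 ≡ 1, so inverse 26.
N/8 = 836969; 836969 ≡ 1 (mod 8), inverse 1.
N/49 = 136648; 136648 ≡ 36 (mod 49); 36·15 ≡ 1, so inverse 15.
N/19 = 352408; 352408 ≡ 15 (mod 19); 15·14 ≡ 1, so inverse 14.
N/31 = 215992; 215992 ≡ 15 (mod 31); 15·29 ≡ 1, so inverse 29.
x ≡ 6·230888·26 + 7·836969·1 + 4·136648·15 + 2·352408·14 + 4·215992·29 = 84998687.
84998687 mod 6695752 = 4649663.

4649663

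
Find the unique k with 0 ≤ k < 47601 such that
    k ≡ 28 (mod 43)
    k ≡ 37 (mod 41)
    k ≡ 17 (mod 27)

11681

The moduli are pairwise coprime; N = 43·41·27 = 47601.
N/43 = 1107; 1107 ≡ 32 (mod 43); 32·39 ≡ 1, so inverse 39.
N/41 = 1161; 1161 ≡ 13 (mod 41); 13·19 ≡ 1, so inverse 19.
N/27 = 1763; 1763 ≡ 8 (mod 27); 8·17 ≡ 1, so inverse 17.
k ≡ 28·1107·39 + 37·1161·19 + 17·1763·17 = 2534534.
2534534 mod 47601 = 11681.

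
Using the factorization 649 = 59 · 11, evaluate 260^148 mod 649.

Mod 59: 260 ≡ 24; by Fermat, exponent reduces to 148 mod 58 = 32; 24^32 ≡ 41 (mod 59).
Mod 11: 260 ≡ 7; by Fermat, exponent reduces to 148 mod 10 = 8; 7^8 ≡ 9 (mod 11).
Combine by CRT: x ≡ 41 (mod 59), x ≡ 9 (mod 11) ⇒ x ≡ 218 (mod 649).

218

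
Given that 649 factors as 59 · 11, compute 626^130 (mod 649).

639

Mod 59: 626 ≡ 36; by Fermat, exponent reduces to 130 mod 58 = 14; 36^14 ≡ 49 (mod 59).
Mod 11: 626 ≡ 10; since 10 | 130, by Fermat 10^130 ≡ 1 (mod 11).
Combine by CRT: x ≡ 49 (mod 59), x ≡ 1 (mod 11) ⇒ x ≡ 639 (mod 649).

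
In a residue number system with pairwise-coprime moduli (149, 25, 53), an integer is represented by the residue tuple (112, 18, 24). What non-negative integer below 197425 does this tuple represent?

The moduli are pairwise coprime; N = 149·25·53 = 197425.
N/149 = 1325; 1325 ≡ 133 (mod 149); 133·121 ≡ 1, so inverse 121.
N/25 = 7897; 7897 ≡ 22 (mod 25); 22·8 ≡ 1, so inverse 8.
N/53 = 3725; 3725 ≡ 15 (mod 53); 15·46 ≡ 1, so inverse 46.
x ≡ 112·1325·121 + 18·7897·8 + 24·3725·46 = 23205968.
23205968 mod 197425 = 107243.

107243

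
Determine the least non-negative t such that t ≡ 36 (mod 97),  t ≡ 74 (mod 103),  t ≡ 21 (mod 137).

951897

The moduli are pairwise coprime; N = 97·103·137 = 1368767.
N/97 = 14111; 14111 ≡ 46 (mod 97); 46·19 ≡ 1, so inverse 19.
N/103 = 13289; 13289 ≡ 2 (mod 103); 2·52 ≡ 1, so inverse 52.
N/137 = 9991; 9991 ≡ 127 (mod 137); 127·41 ≡ 1, so inverse 41.
t ≡ 36·14111·19 + 74·13289·52 + 21·9991·41 = 69390247.
69390247 mod 1368767 = 951897.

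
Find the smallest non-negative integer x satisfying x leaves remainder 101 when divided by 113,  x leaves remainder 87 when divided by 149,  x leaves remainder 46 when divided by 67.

Combine the congruences pairwise.
From x ≡ 101 (mod 113) write x = 101 + 113t. Substituting into x ≡ 87 (mod 149) gives 113t ≡ 135 (mod 149), and since 113⁻¹ ≡ 120 (mod 149), t ≡ 108. Hence x ≡ 101 + 113·108 = 12305 (mod 16837).
From x ≡ 12305 (mod 16837) write x = 12305 + 16837t. Substituting into x ≡ 46 (mod 67) gives 16837t ≡ 2 (mod 67), and since 20⁻¹ ≡ 57 (mod 67), t ≡ 47. Hence x ≡ 12305 + 16837·47 = 803644 (mod 1128079).

803644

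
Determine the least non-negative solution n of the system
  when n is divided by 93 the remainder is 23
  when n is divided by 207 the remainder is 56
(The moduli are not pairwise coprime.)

5231

gcd(93, 207) = 3 and 3 | (56 − 23), so the pair is consistent; merging gives n ≡ 5231 (mod 6417), where 6417 = lcm(93, 207).
The solution is unique modulo lcm(93, 207) = 6417.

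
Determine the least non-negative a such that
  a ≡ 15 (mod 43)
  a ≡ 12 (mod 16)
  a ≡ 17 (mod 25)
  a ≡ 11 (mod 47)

311292

Combine the congruences pairwise.
From a ≡ 15 (mod 43) write a = 15 + 43t. Substituting into a ≡ 12 (mod 16) gives 43t ≡ 13 (mod 16), and since 11⁻¹ ≡ 3 (mod 16), t ≡ 7. Hence a ≡ 15 + 43·7 = 316 (mod 688).
From a ≡ 316 (mod 688) write a = 316 + 688t. Substituting into a ≡ 17 (mod 25) gives 688t ≡ 1 (mod 25), and since 13⁻¹ ≡ 2 (mod 25), t ≡ 2. Hence a ≡ 316 + 688·2 = 1692 (mod 17200).
From a ≡ 1692 (mod 17200) write a = 1692 + 17200t. Substituting into a ≡ 11 (mod 47) gives 17200t ≡ 11 (mod 47), and since 45⁻¹ ≡ 23 (mod 47), t ≡ 18. Hence a ≡ 1692 + 17200·18 = 311292 (mod 808400).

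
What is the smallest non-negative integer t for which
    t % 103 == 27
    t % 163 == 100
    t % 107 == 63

109310

From t ≡ 27 (mod 103) write t = 27 + 103s. Substituting into t ≡ 100 (mod 163) gives 103s ≡ 73 (mod 163), and since 103⁻¹ ≡ 19 (mod 163), s ≡ 83. Hence t ≡ 27 + 103·83 = 8576 (mod 16789).
From t ≡ 8576 (mod 16789) write t = 8576 + 16789s. Substituting into t ≡ 63 (mod 107) gives 16789s ≡ 47 (mod 107), and since 97⁻¹ ≡ 32 (mod 107), s ≡ 6. Hence t ≡ 8576 + 16789·6 = 109310 (mod 1796423).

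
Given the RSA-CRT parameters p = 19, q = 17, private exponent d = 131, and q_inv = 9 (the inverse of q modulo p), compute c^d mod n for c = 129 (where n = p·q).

116

d_p = d mod (p−1) = 131 mod 18 = 5; d_q = d mod (q−1) = 3.
m₁ = c^(d_p) mod p: c ≡ 15 (mod 19), and 15^5 mod 19 = 2.
m₂ = c^(d_q) mod q: c ≡ 10 (mod 17), and 10^3 mod 17 = 14.
h = q_inv·(m₁ − m₂) mod p = 9·(2 − 14) mod 19 = 6.
m = m₂ + h·q = 14 + 6·17 = 116.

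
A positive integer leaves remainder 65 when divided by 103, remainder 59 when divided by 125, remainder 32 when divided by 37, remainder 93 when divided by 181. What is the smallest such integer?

The moduli are pairwise coprime; N = 103·125·37·181 = 86223875.
N/103 = 837125; 837125 ≡ 44 (mod 103); 44·96 ≡ 1, so inverse 96.
N/125 = 689791; 689791 ≡ 41 (mod 125); 41·61 ≡ 1, so inverse 61.
N/37 = 2330375; 2330375 ≡ 4 (mod 37); 4·28 ≡ 1, so inverse 28.
N/181 = 476375; 476375 ≡ 164 (mod 181); 164·149 ≡ 1, so inverse 149.
t ≡ 65·837125·96 + 59·689791·61 + 32·2330375·28 + 93·476375·149 = 16395362184.
16395362184 mod 86223875 = 12825934.

12825934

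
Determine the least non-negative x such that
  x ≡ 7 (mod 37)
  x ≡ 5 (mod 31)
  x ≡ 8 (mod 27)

Combine the congruences pairwise.
From x ≡ 7 (mod 37) write x = 7 + 37t. Substituting into x ≡ 5 (mod 31) gives 37t ≡ 29 (mod 31), and since 6⁻¹ ≡ 26 (mod 31), t ≡ 10. Hence x ≡ 7 + 37·10 = 377 (mod 1147).
From x ≡ 377 (mod 1147) write x = 377 + 1147t. Substituting into x ≡ 8 (mod 27) gives 1147t ≡ 9 (mod 27), and since 13⁻¹ ≡ 25 (mod 27), t ≡ 9. Hence x ≡ 377 + 1147·9 = 10700 (mod 30969).

10700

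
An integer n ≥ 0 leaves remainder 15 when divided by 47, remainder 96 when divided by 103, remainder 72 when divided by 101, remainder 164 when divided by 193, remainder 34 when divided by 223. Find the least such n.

16425347575

Combine the congruences pairwise.
From n ≡ 15 (mod 47) write n = 15 + 47t. Substituting into n ≡ 96 (mod 103) gives 47t ≡ 81 (mod 103), and since 47⁻¹ ≡ 57 (mod 103), t ≡ 85. Hence n ≡ 15 + 47·85 = 4010 (mod 4841).
From n ≡ 4010 (mod 4841) write n = 4010 + 4841t. Substituting into n ≡ 72 (mod 101) gives 4841t ≡ 1 (mod 101), and since 94⁻¹ ≡ 72 (mod 101), t ≡ 72. Hence n ≡ 4010 + 4841·72 = 352562 (mod 488941).
From n ≡ 352562 (mod 488941) write n = 352562 + 488941t. Substituting into n ≡ 164 (mod 193) gives 488941t ≡ 20 (mod 193), and since 72⁻¹ ≡ 126 (mod 193), t ≡ 11. Hence n ≡ 352562 + 488941·11 = 5730913 (mod 94365613).
From n ≡ 5730913 (mod 94365613) write n = 5730913 + 94365613t. Substituting into n ≡ 34 (mod 223) gives 94365613t ≡ 221 (mod 223), and since 41⁻¹ ≡ 136 (mod 223), t ≡ 174. Hence n ≡ 5730913 + 94365613·174 = 16425347575 (mod 21043531699).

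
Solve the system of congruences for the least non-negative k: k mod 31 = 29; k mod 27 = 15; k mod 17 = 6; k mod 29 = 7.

361086

The moduli are pairwise coprime; N = 31·27·17·29 = 412641.
N/31 = 13311; 13311 ≡ 12 (mod 31); 12·13 ≡ 1, so inverse 13.
N/27 = 15283; 15283 ≡ 1 (mod 27), inverse 1.
N/17 = 24273; 24273 ≡ 14 (mod 17); 14·11 ≡ 1, so inverse 11.
N/29 = 14229; 14229 ≡ 19 (mod 29); 19·26 ≡ 1, so inverse 26.
k ≡ 29·13311·13 + 15·15283·1 + 6·24273·11 + 7·14229·26 = 9439188.
9439188 mod 412641 = 361086.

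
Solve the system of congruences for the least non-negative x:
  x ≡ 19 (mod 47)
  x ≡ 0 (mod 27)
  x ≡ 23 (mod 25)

The moduli are pairwise coprime; N = 47·27·25 = 31725.
N/47 = 675; 675 ≡ 17 (mod 47); 17·36 ≡ 1, so inverse 36.
N/27 = 1175; 1175 ≡ 14 (mod 27); 14·2 ≡ 1, so inverse 2.
N/25 = 1269; 1269 ≡ 19 (mod 25); 19·4 ≡ 1, so inverse 4.
x ≡ 19·675·36 + 0·1175·2 + 23·1269·4 = 578448.
578448 mod 31725 = 7398.

7398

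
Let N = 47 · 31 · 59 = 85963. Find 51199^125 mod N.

Mod 47: 51199 ≡ 16; by Fermat, exponent reduces to 125 mod 46 = 33; 16^33 ≡ 36 (mod 47).
Mod 31: 51199 ≡ 18; by Fermat, exponent reduces to 125 mod 30 = 5; 18^5 ≡ 25 (mod 31).
Mod 59: 51199 ≡ 46; by Fermat, exponent reduces to 125 mod 58 = 9; 46^9 ≡ 29 (mod 59).
Combine by CRT: x ≡ 36 (mod 47), x ≡ 25 (mod 31), x ≡ 29 (mod 59) ⇒ x ≡ 54368 (mod 85963).

54368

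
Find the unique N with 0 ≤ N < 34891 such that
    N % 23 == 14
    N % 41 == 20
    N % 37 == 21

7236

The moduli are pairwise coprime; M = 23·41·37 = 34891.
M/23 = 1517; 1517 ≡ 22 (mod 23); 22·22 ≡ 1, so inverse 22.
M/41 = 851; 851 ≡ 31 (mod 41); 31·4 ≡ 1, so inverse 4.
M/37 = 943; 943 ≡ 18 (mod 37); 18·35 ≡ 1, so inverse 35.
N ≡ 14·1517·22 + 20·851·4 + 21·943·35 = 1228421.
1228421 mod 34891 = 7236.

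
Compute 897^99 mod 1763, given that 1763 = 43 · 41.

1074

Mod 43: 897 ≡ 37; by Fermat, exponent reduces to 99 mod 42 = 15; 37^15 ≡ 42 (mod 43).
Mod 41: 897 ≡ 36; by Fermat, exponent reduces to 99 mod 40 = 19; 36^19 ≡ 8 (mod 41).
Combine by CRT: x ≡ 42 (mod 43), x ≡ 8 (mod 41) ⇒ x ≡ 1074 (mod 1763).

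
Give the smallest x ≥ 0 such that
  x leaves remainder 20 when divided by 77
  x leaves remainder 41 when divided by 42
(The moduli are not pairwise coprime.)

251

gcd(77, 42) = 7 and 7 | (41 − 20), so the pair is consistent; merging gives x ≡ 251 (mod 462), where 462 = lcm(77, 42).
The solution is unique modulo lcm(77, 42) = 462.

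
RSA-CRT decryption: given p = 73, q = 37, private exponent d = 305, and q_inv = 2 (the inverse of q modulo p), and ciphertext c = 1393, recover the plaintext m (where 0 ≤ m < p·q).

d_p = d mod (p−1) = 305 mod 72 = 17; d_q = d mod (q−1) = 17.
m₁ = c^(d_p) mod p: c ≡ 6 (mod 73), and 6^17 mod 73 = 12.
m₂ = c^(d_q) mod q: c ≡ 24 (mod 37), and 24^17 mod 37 = 20.
h = q_inv·(m₁ − m₂) mod p = 2·(12 − 20) mod 73 = 57.
m = m₂ + h·q = 20 + 57·37 = 2129.

2129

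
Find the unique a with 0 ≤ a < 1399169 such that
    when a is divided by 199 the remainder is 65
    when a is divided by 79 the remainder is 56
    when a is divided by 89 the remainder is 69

722037

Combine the congruences pairwise.
From a ≡ 65 (mod 199) write a = 65 + 199t. Substituting into a ≡ 56 (mod 79) gives 199t ≡ 70 (mod 79), and since 41⁻¹ ≡ 27 (mod 79), t ≡ 73. Hence a ≡ 65 + 199·73 = 14592 (mod 15721).
From a ≡ 14592 (mod 15721) write a = 14592 + 15721t. Substituting into a ≡ 69 (mod 89) gives 15721t ≡ 73 (mod 89), and since 57⁻¹ ≡ 25 (mod 89), t ≡ 45. Hence a ≡ 14592 + 15721·45 = 722037 (mod 1399169).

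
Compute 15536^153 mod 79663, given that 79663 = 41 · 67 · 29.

Mod 41: 15536 ≡ 38; by Fermat, exponent reduces to 153 mod 40 = 33; 38^33 ≡ 38 (mod 41).
Mod 67: 15536 ≡ 59; by Fermat, exponent reduces to 153 mod 66 = 21; 59^21 ≡ 25 (mod 67).
Mod 29: 15536 ≡ 21; by Fermat, exponent reduces to 153 mod 28 = 13; 21^13 ≡ 11 (mod 29).
Combine by CRT: x ≡ 38 (mod 41), x ≡ 25 (mod 67), x ≡ 11 (mod 29) ⇒ x ≡ 1432 (mod 79663).

1432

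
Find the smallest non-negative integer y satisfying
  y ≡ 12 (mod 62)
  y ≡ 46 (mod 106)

2802

gcd(62, 106) = 2 and 2 | (46 − 12), so the pair is consistent; merging gives y ≡ 2802 (mod 3286), where 3286 = lcm(62, 106).
The solution is unique modulo lcm(62, 106) = 3286.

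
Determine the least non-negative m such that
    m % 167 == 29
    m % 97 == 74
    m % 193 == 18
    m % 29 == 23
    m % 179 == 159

The moduli are pairwise coprime; N = 167·97·193·29·179 = 16229178737.
N/167 = 97180711; 97180711 ≡ 71 (mod 167); 71·40 ≡ 1, so inverse 40.
N/97 = 167311121; 167311121 ≡ 89 (mod 97); 89·12 ≡ 1, so inverse 12.
N/193 = 84089009; 84089009 ≡ 67 (mod 193); 67·121 ≡ 1, so inverse 121.
N/29 = 559626853; 559626853 ≡ 20 (mod 29); 20·16 ≡ 1, so inverse 16.
N/179 = 90665803; 90665803 ≡ 155 (mod 179); 155·82 ≡ 1, so inverse 82.
m ≡ 29·97180711·40 + 74·167311121·12 + 18·84089009·121 + 23·559626853·16 + 159·90665803·82 = 1832491183228.
1832491183228 mod 16229178737 = 14823164684.

14823164684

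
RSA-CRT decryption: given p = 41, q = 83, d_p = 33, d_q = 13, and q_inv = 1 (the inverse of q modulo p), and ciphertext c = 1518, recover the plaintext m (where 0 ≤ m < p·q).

2994

m₁ = c^(d_p) mod p: c ≡ 1 (mod 41), and 1^33 mod 41 = 1.
m₂ = c^(d_q) mod q: c ≡ 24 (mod 83), and 24^13 mod 83 = 6.
h = q_inv·(m₁ − m₂) mod p = 1·(1 − 6) mod 41 = 36.
m = m₂ + h·q = 6 + 36·83 = 2994.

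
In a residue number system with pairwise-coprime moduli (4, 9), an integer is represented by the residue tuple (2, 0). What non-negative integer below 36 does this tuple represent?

Combine the congruences pairwise.
From x ≡ 2 (mod 4) write x = 2 + 4t. Substituting into x ≡ 0 (mod 9) gives 4t ≡ 7 (mod 9), and since 4⁻¹ ≡ 7 (mod 9), t ≡ 4. Hence x ≡ 2 + 4·4 = 18 (mod 36).

18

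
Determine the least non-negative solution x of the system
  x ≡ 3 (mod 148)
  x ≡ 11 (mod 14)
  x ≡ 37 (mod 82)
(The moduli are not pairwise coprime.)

Combine the congruences pairwise.
gcd(148, 14) = 2 and 2 | (11 − 3), so the pair is consistent; merging gives x ≡ 151 (mod 1036), where 1036 = lcm(148, 14).
gcd(1036, 82) = 2 and 2 | (37 − 151), so the pair is consistent; merging gives x ≡ 12583 (mod 42476), where 42476 = lcm(1036, 82).
The solution is unique modulo lcm(148, 14, 82) = 42476.

12583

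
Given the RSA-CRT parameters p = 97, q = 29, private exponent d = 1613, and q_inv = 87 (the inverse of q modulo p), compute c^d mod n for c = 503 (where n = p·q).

d_p = d mod (p−1) = 1613 mod 96 = 77; d_q = d mod (q−1) = 17.
m₁ = c^(d_p) mod p: c ≡ 18 (mod 97), and 18^77 mod 97 = 89.
m₂ = c^(d_q) mod q: c ≡ 10 (mod 29), and 10^17 mod 29 = 15.
h = q_inv·(m₁ − m₂) mod p = 87·(89 − 15) mod 97 = 36.
m = m₂ + h·q = 15 + 36·29 = 1059.

1059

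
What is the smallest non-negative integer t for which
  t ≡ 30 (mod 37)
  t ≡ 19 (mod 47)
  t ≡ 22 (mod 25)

11722

Combine the congruences pairwise.
From t ≡ 30 (mod 37) write t = 30 + 37s. Substituting into t ≡ 19 (mod 47) gives 37s ≡ 36 (mod 47), and since 37⁻¹ ≡ 14 (mod 47), s ≡ 34. Hence t ≡ 30 + 37·34 = 1288 (mod 1739).
From t ≡ 1288 (mod 1739) write t = 1288 + 1739s. Substituting into t ≡ 22 (mod 25) gives 1739s ≡ 9 (mod 25), and since 14⁻¹ ≡ 9 (mod 25), s ≡ 6. Hence t ≡ 1288 + 1739·6 = 11722 (mod 43475).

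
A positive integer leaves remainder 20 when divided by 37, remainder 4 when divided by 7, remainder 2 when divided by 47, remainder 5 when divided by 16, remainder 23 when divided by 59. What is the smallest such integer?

5901557

From x ≡ 20 (mod 37) write x = 20 + 37t. Substituting into x ≡ 4 (mod 7) gives 37t ≡ 5 (mod 7), and since 2⁻¹ ≡ 4 (mod 7), t ≡ 6. Hence x ≡ 20 + 37·6 = 242 (mod 259).
From x ≡ 242 (mod 259) write x = 242 + 259t. Substituting into x ≡ 2 (mod 47) gives 259t ≡ 42 (mod 47), and since 24⁻¹ ≡ 2 (mod 47), t ≡ 37. Hence x ≡ 242 + 259·37 = 9825 (mod 12173).
From x ≡ 9825 (mod 12173) write x = 9825 + 12173t. Substituting into x ≡ 5 (mod 16) gives 12173t ≡ 4 (mod 16), and since 13⁻¹ ≡ 5 (mod 16), t ≡ 4. Hence x ≡ 9825 + 12173·4 = 58517 (mod 194768).
From x ≡ 58517 (mod 194768) write x = 58517 + 194768t. Substituting into x ≡ 23 (mod 59) gives 194768t ≡ 34 (mod 59), and since 9⁻¹ ≡ 46 (mod 59), t ≡ 30. Hence x ≡ 58517 + 194768·30 = 5901557 (mod 11491312).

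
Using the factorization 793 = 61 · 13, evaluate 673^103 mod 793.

348

Mod 61: 673 ≡ 2; by Fermat, exponent reduces to 103 mod 60 = 43; 2^43 ≡ 43 (mod 61).
Mod 13: 673 ≡ 10; by Fermat, exponent reduces to 103 mod 12 = 7; 10^7 ≡ 10 (mod 13).
Combine by CRT: x ≡ 43 (mod 61), x ≡ 10 (mod 13) ⇒ x ≡ 348 (mod 793).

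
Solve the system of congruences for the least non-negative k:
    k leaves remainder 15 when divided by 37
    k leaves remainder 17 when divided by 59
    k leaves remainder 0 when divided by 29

48633

From k ≡ 15 (mod 37) write k = 15 + 37t. Substituting into k ≡ 17 (mod 59) gives 37t ≡ 2 (mod 59), and since 37⁻¹ ≡ 8 (mod 59), t ≡ 16. Hence k ≡ 15 + 37·16 = 607 (mod 2183).
From k ≡ 607 (mod 2183) write k = 607 + 2183t. Substituting into k ≡ 0 (mod 29) gives 2183t ≡ 2 (mod 29), and since 8⁻¹ ≡ 11 (mod 29), t ≡ 22. Hence k ≡ 607 + 2183·22 = 48633 (mod 63307).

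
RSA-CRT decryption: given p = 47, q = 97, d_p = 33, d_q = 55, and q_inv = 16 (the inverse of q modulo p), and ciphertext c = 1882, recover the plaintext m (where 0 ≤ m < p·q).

m₁ = c^(d_p) mod p: c ≡ 2 (mod 47), and 2^33 mod 47 = 37.
m₂ = c^(d_q) mod q: c ≡ 39 (mod 97), and 39^55 mod 97 = 80.
h = q_inv·(m₁ − m₂) mod p = 16·(37 − 80) mod 47 = 17.
m = m₂ + h·q = 80 + 17·97 = 1729.

1729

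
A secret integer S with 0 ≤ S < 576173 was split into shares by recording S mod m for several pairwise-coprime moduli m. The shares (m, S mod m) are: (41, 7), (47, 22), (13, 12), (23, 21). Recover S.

From S ≡ 7 (mod 41) write S = 7 + 41t. Substituting into S ≡ 22 (mod 47) gives 41t ≡ 15 (mod 47), and since 41⁻¹ ≡ 39 (mod 47), t ≡ 21. Hence S ≡ 7 + 41·21 = 868 (mod 1927).
From S ≡ 868 (mod 1927) write S = 868 + 1927t. Substituting into S ≡ 12 (mod 13) gives 1927t ≡ 2 (mod 13), and since 3⁻¹ ≡ 9 (mod 13), t ≡ 5. Hence S ≡ 868 + 1927·5 = 10503 (mod 25051).
From S ≡ 10503 (mod 25051) write S = 10503 + 25051t. Substituting into S ≡ 21 (mod 23) gives 25051t ≡ 6 (mod 23), and since 4⁻¹ ≡ 6 (mod 23), t ≡ 13. Hence S ≡ 10503 + 25051·13 = 336166 (mod 576173).

336166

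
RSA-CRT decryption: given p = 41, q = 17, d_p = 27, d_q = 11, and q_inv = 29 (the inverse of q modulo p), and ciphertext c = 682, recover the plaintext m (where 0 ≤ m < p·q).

280

m₁ = c^(d_p) mod p: c ≡ 26 (mod 41), and 26^27 mod 41 = 34.
m₂ = c^(d_q) mod q: c ≡ 2 (mod 17), and 2^11 mod 17 = 8.
h = q_inv·(m₁ − m₂) mod p = 29·(34 − 8) mod 41 = 16.
m = m₂ + h·q = 8 + 16·17 = 280.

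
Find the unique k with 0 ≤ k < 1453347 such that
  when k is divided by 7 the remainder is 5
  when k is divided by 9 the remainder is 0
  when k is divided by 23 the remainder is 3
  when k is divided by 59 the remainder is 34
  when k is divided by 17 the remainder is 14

The moduli are pairwise coprime; N = 7·9·23·59·17 = 1453347.
N/7 = 207621; 207621 ≡ 1 (mod 7), inverse 1.
N/9 = 161483; 161483 ≡ 5 (mod 9); 5·2 ≡ 1, so inverse 2.
N/23 = 63189; 63189 ≡ 8 (mod 23); 8·3 ≡ 1, so inverse 3.
N/59 = 24633; 24633 ≡ 30 (mod 59); 30·2 ≡ 1, so inverse 2.
N/17 = 85491; 85491 ≡ 15 (mod 17); 15·8 ≡ 1, so inverse 8.
k ≡ 5·207621·1 + 0·161483·2 + 3·63189·3 + 34·24633·2 + 14·85491·8 = 12856842.
12856842 mod 1453347 = 1230066.

1230066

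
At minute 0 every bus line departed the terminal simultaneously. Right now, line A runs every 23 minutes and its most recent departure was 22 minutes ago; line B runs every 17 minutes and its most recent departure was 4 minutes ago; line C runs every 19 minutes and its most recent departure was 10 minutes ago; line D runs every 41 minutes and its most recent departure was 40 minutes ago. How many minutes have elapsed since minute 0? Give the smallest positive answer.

118817

From t ≡ 22 (mod 23) write t = 22 + 23s. Substituting into t ≡ 4 (mod 17) gives 23s ≡ 16 (mod 17), and since 6⁻¹ ≡ 3 (mod 17), s ≡ 14. Hence t ≡ 22 + 23·14 = 344 (mod 391).
From t ≡ 344 (mod 391) write t = 344 + 391s. Substituting into t ≡ 10 (mod 19) gives 391s ≡ 8 (mod 19), and since 11⁻¹ ≡ 7 (mod 19), s ≡ 18. Hence t ≡ 344 + 391·18 = 7382 (mod 7429).
From t ≡ 7382 (mod 7429) write t = 7382 + 7429s. Substituting into t ≡ 40 (mod 41) gives 7429s ≡ 38 (mod 41), and since 8⁻¹ ≡ 36 (mod 41), s ≡ 15. Hence t ≡ 7382 + 7429·15 = 118817 (mod 304589).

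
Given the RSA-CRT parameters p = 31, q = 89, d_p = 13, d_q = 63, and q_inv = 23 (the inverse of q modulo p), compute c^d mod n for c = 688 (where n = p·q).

750

m₁ = c^(d_p) mod p: c ≡ 6 (mod 31), and 6^13 mod 31 = 6.
m₂ = c^(d_q) mod q: c ≡ 65 (mod 89), and 65^63 mod 89 = 38.
h = q_inv·(m₁ − m₂) mod p = 23·(6 − 38) mod 31 = 8.
m = m₂ + h·q = 38 + 8·89 = 750.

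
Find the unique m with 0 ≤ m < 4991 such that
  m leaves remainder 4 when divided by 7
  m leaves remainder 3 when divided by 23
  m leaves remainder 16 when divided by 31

The moduli are pairwise coprime; N = 7·23·31 = 4991.
N/7 = 713; 713 ≡ 6 (mod 7); 6·6 ≡ 1, so inverse 6.
N/23 = 217; 217 ≡ 10 (mod 23); 10·7 ≡ 1, so inverse 7.
N/31 = 161; 161 ≡ 6 (mod 31); 6·26 ≡ 1, so inverse 26.
m ≡ 4·713·6 + 3·217·7 + 16·161·26 = 88645.
88645 mod 4991 = 3798.

3798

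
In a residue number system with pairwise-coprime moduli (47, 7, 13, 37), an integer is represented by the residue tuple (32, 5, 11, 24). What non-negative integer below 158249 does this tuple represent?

70250

From x ≡ 32 (mod 47) write x = 32 + 47t. Substituting into x ≡ 5 (mod 7) gives 47t ≡ 1 (mod 7), and since 5⁻¹ ≡ 3 (mod 7), t ≡ 3. Hence x ≡ 32 + 47·3 = 173 (mod 329).
From x ≡ 173 (mod 329) write x = 173 + 329t. Substituting into x ≡ 11 (mod 13) gives 329t ≡ 7 (mod 13), and since 4⁻¹ ≡ 10 (mod 13), t ≡ 5. Hence x ≡ 173 + 329·5 = 1818 (mod 4277).
From x ≡ 1818 (mod 4277) write x = 1818 + 4277t. Substituting into x ≡ 24 (mod 37) gives 4277t ≡ 19 (mod 37), and since 22⁻¹ ≡ 32 (mod 37), t ≡ 16. Hence x ≡ 1818 + 4277·16 = 70250 (mod 158249).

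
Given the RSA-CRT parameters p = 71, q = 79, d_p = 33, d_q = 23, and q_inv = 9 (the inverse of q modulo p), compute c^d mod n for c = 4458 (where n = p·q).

3544

m₁ = c^(d_p) mod p: c ≡ 56 (mod 71), and 56^33 mod 71 = 65.
m₂ = c^(d_q) mod q: c ≡ 34 (mod 79), and 34^23 mod 79 = 68.
h = q_inv·(m₁ − m₂) mod p = 9·(65 − 68) mod 71 = 44.
m = m₂ + h·q = 68 + 44·79 = 3544.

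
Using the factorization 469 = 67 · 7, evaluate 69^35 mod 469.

Mod 67: 69 ≡ 2; 2^35 ≡ 63 (mod 67).
Mod 7: 69 ≡ 6; by Fermat, exponent reduces to 35 mod 6 = 5; 6^5 ≡ 6 (mod 7).
Combine by CRT: x ≡ 63 (mod 67), x ≡ 6 (mod 7) ⇒ x ≡ 398 (mod 469).

398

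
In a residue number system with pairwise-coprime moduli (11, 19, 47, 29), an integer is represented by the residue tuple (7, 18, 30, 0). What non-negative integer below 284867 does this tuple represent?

From x ≡ 7 (mod 11) write x = 7 + 11t. Substituting into x ≡ 18 (mod 19) gives 11t ≡ 11 (mod 19), and since 11⁻¹ ≡ 7 (mod 19), t ≡ 1. Hence x ≡ 7 + 11·1 = 18 (mod 209).
From x ≡ 18 (mod 209) write x = 18 + 209t. Substituting into x ≡ 30 (mod 47) gives 209t ≡ 12 (mod 47), and since 21⁻¹ ≡ 9 (mod 47), t ≡ 14. Hence x ≡ 18 + 209·14 = 2944 (mod 9823).
From x ≡ 2944 (mod 9823) write x = 2944 + 9823t. Substituting into x ≡ 0 (mod 29) gives 9823t ≡ 14 (mod 29), and since 21⁻¹ ≡ 18 (mod 29), t ≡ 20. Hence x ≡ 2944 + 9823·20 = 199404 (mod 284867).

199404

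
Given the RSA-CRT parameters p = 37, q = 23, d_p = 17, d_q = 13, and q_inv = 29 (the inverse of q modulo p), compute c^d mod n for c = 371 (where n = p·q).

m₁ = c^(d_p) mod p: c ≡ 1 (mod 37), and 1^17 mod 37 = 1.
m₂ = c^(d_q) mod q: c ≡ 3 (mod 23), and 3^13 mod 23 = 9.
h = q_inv·(m₁ − m₂) mod p = 29·(1 − 9) mod 37 = 27.
m = m₂ + h·q = 9 + 27·23 = 630.

630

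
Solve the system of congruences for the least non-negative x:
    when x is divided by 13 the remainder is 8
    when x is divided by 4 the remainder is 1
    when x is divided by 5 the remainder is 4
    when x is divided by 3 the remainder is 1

229

From x ≡ 8 (mod 13) write x = 8 + 13t. Substituting into x ≡ 1 (mod 4) gives 13t ≡ 1 (mod 4), and since 1⁻¹ ≡ 1 (mod 4), t ≡ 1. Hence x ≡ 8 + 13·1 = 21 (mod 52).
From x ≡ 21 (mod 52) write x = 21 + 52t. Substituting into x ≡ 4 (mod 5) gives 52t ≡ 3 (mod 5), and since 2⁻¹ ≡ 3 (mod 5), t ≡ 4. Hence x ≡ 21 + 52·4 = 229 (mod 260).
From x ≡ 229 (mod 260) write x = 229 + 260t. Substituting into x ≡ 1 (mod 3) gives 260t ≡ 0 (mod 3), and since 2⁻¹ ≡ 2 (mod 3), t ≡ 0. Hence x ≡ 229 + 260·0 = 229 (mod 780).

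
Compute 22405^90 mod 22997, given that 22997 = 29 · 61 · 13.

22996

Mod 29: 22405 ≡ 17; by Fermat, exponent reduces to 90 mod 28 = 6; 17^6 ≡ 28 (mod 29).
Mod 61: 22405 ≡ 18; by Fermat, exponent reduces to 90 mod 60 = 30; 18^30 ≡ 60 (mod 61).
Mod 13: 22405 ≡ 6; by Fermat, exponent reduces to 90 mod 12 = 6; 6^6 ≡ 12 (mod 13).
Combine by CRT: x ≡ 28 (mod 29), x ≡ 60 (mod 61), x ≡ 12 (mod 13) ⇒ x ≡ 22996 (mod 22997).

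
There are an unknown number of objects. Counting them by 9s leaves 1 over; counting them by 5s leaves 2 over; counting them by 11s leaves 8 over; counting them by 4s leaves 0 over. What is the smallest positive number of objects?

From N ≡ 1 (mod 9) write N = 1 + 9t. Substituting into N ≡ 2 (mod 5) gives 9t ≡ 1 (mod 5), and since 4⁻¹ ≡ 4 (mod 5), t ≡ 4. Hence N ≡ 1 + 9·4 = 37 (mod 45).
From N ≡ 37 (mod 45) write N = 37 + 45t. Substituting into N ≡ 8 (mod 11) gives 45t ≡ 4 (mod 11), and since 1⁻¹ ≡ 1 (mod 11), t ≡ 4. Hence N ≡ 37 + 45·4 = 217 (mod 495).
From N ≡ 217 (mod 495) write N = 217 + 495t. Substituting into N ≡ 0 (mod 4) gives 495t ≡ 3 (mod 4), and since 3⁻¹ ≡ 3 (mod 4), t ≡ 1. Hence N ≡ 217 + 495·1 = 712 (mod 1980).

712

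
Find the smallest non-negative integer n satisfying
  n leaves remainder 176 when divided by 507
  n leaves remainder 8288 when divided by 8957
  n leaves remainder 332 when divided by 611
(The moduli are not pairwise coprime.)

gcd(507, 8957) = 169 and 169 | (8288 − 176), so the pair is consistent; merging gives n ≡ 8288 (mod 26871), where 26871 = lcm(507, 8957).
gcd(26871, 611) = 13 and 13 | (332 − 8288), so the pair is consistent; merging gives n ≡ 35159 (mod 1262937), where 1262937 = lcm(26871, 611).
The solution is unique modulo lcm(507, 8957, 611) = 1262937.

35159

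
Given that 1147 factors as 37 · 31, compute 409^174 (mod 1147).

Mod 37: 409 ≡ 2; by Fermat, exponent reduces to 174 mod 36 = 30; 2^30 ≡ 11 (mod 37).
Mod 31: 409 ≡ 6; by Fermat, exponent reduces to 174 mod 30 = 24; 6^24 ≡ 1 (mod 31).
Combine by CRT: x ≡ 11 (mod 37), x ≡ 1 (mod 31) ⇒ x ≡ 714 (mod 1147).

714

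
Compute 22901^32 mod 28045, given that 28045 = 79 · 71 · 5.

13396

Mod 79: 22901 ≡ 70; 70^32 ≡ 45 (mod 79).
Mod 71: 22901 ≡ 39; 39^32 ≡ 48 (mod 71).
Mod 5: 22901 ≡ 1; since 4 | 32, by Fermat 1^32 ≡ 1 (mod 5).
Combine by CRT: x ≡ 45 (mod 79), x ≡ 48 (mod 71), x ≡ 1 (mod 5) ⇒ x ≡ 13396 (mod 28045).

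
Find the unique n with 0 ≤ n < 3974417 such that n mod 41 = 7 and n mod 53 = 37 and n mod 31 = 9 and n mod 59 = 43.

53143

The moduli are pairwise coprime; M = 41·53·31·59 = 3974417.
M/41 = 96937; 96937 ≡ 13 (mod 41); 13·19 ≡ 1, so inverse 19.
M/53 = 74989; 74989 ≡ 47 (mod 53); 47·44 ≡ 1, so inverse 44.
M/31 = 128207; 128207 ≡ 22 (mod 31); 22·24 ≡ 1, so inverse 24.
M/59 = 67363; 67363 ≡ 44 (mod 59); 44·55 ≡ 1, so inverse 55.
n ≡ 7·96937·19 + 37·74989·44 + 9·128207·24 + 43·67363·55 = 321980920.
321980920 mod 3974417 = 53143.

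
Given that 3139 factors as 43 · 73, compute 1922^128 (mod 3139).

Mod 43: 1922 ≡ 30; by Fermat, exponent reduces to 128 mod 42 = 2; 30^2 ≡ 40 (mod 43).
Mod 73: 1922 ≡ 24; by Fermat, exponent reduces to 128 mod 72 = 56; 24^56 ≡ 8 (mod 73).
Combine by CRT: x ≡ 40 (mod 43), x ≡ 8 (mod 73) ⇒ x ≡ 1760 (mod 3139).

1760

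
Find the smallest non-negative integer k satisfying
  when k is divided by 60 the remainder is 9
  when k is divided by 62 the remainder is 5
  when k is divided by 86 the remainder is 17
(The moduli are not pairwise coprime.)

gcd(60, 62) = 2 and 2 | (5 − 9), so the pair is consistent; merging gives k ≡ 129 (mod 1860), where 1860 = lcm(60, 62).
gcd(1860, 86) = 2 and 2 | (17 − 129), so the pair is consistent; merging gives k ≡ 46629 (mod 79980), where 79980 = lcm(1860, 86).
The solution is unique modulo lcm(60, 62, 86) = 79980.

46629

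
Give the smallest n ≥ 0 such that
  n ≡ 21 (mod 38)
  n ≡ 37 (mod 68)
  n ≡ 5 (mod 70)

gcd(38, 68) = 2 and 2 | (37 − 21), so the pair is consistent; merging gives n ≡ 173 (mod 1292), where 1292 = lcm(38, 68).
gcd(1292, 70) = 2 and 2 | (5 − 173), so the pair is consistent; merging gives n ≡ 27305 (mod 45220), where 45220 = lcm(1292, 70).
The solution is unique modulo lcm(38, 68, 70) = 45220.

27305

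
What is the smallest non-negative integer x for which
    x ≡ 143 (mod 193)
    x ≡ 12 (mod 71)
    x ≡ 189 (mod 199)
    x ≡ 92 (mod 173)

The moduli are pairwise coprime; N = 193·71·199·173 = 471753181.
N/193 = 2444317; 2444317 ≡ 165 (mod 193); 165·62 ≡ 1, so inverse 62.
N/71 = 6644411; 6644411 ≡ 18 (mod 71); 18·4 ≡ 1, so inverse 4.
N/199 = 2370619; 2370619 ≡ 131 (mod 199); 131·79 ≡ 1, so inverse 79.
N/173 = 2726897; 2726897 ≡ 71 (mod 173); 71·39 ≡ 1, so inverse 39.
x ≡ 143·2444317·62 + 12·6644411·4 + 189·2370619·79 + 92·2726897·39 = 67170064975.
67170064975 mod 471753181 = 181113273.

181113273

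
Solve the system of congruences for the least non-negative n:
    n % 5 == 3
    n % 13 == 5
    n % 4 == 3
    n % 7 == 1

603

From n ≡ 3 (mod 5) write n = 3 + 5t. Substituting into n ≡ 5 (mod 13) gives 5t ≡ 2 (mod 13), and since 5⁻¹ ≡ 8 (mod 13), t ≡ 3. Hence n ≡ 3 + 5·3 = 18 (mod 65).
From n ≡ 18 (mod 65) write n = 18 + 65t. Substituting into n ≡ 3 (mod 4) gives 65t ≡ 1 (mod 4), and since 1⁻¹ ≡ 1 (mod 4), t ≡ 1. Hence n ≡ 18 + 65·1 = 83 (mod 260).
From n ≡ 83 (mod 260) write n = 83 + 260t. Substituting into n ≡ 1 (mod 7) gives 260t ≡ 2 (mod 7), and since 1⁻¹ ≡ 1 (mod 7), t ≡ 2. Hence n ≡ 83 + 260·2 = 603 (mod 1820).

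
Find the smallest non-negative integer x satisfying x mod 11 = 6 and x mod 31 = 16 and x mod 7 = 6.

853

The moduli are pairwise coprime; N = 11·31·7 = 2387.
N/11 = 217; 217 ≡ 8 (mod 11); 8·7 ≡ 1, so inverse 7.
N/31 = 77; 77 ≡ 15 (mod 31); 15·29 ≡ 1, so inverse 29.
N/7 = 341; 341 ≡ 5 (mod 7); 5·3 ≡ 1, so inverse 3.
x ≡ 6·217·7 + 16·77·29 + 6·341·3 = 50980.
50980 mod 2387 = 853.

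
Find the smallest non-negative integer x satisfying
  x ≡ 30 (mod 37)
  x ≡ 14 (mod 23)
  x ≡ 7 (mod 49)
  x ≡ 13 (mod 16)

The moduli are pairwise coprime; N = 37·23·49·16 = 667184.
N/37 = 18032; 18032 ≡ 13 (mod 37); 13·20 ≡ 1, so inverse 20.
N/23 = 29008; 29008 ≡ 5 (mod 23); 5·14 ≡ 1, so inverse 14.
N/49 = 13616; 13616 ≡ 43 (mod 49); 43·8 ≡ 1, so inverse 8.
N/16 = 41699; 41699 ≡ 3 (mod 16); 3·11 ≡ 1, so inverse 11.
x ≡ 30·18032·20 + 14·29008·14 + 7·13616·8 + 13·41699·11 = 23230221.
23230221 mod 667184 = 545965.

545965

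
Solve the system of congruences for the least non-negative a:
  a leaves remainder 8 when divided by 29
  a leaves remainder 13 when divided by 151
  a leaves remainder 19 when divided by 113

412243

The moduli are pairwise coprime; N = 29·151·113 = 494827.
N/29 = 17063; 17063 ≡ 11 (mod 29); 11·8 ≡ 1, so inverse 8.
N/151 = 3277; 3277 ≡ 106 (mod 151); 106·104 ≡ 1, so inverse 104.
N/113 = 4379; 4379 ≡ 85 (mod 113); 85·4 ≡ 1, so inverse 4.
a ≡ 8·17063·8 + 13·3277·104 + 19·4379·4 = 5855340.
5855340 mod 494827 = 412243.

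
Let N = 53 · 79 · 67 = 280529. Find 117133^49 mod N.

196844

Mod 53: 117133 ≡ 3; 3^49 ≡ 2 (mod 53).
Mod 79: 117133 ≡ 55; 55^49 ≡ 55 (mod 79).
Mod 67: 117133 ≡ 17; 17^49 ≡ 65 (mod 67).
Combine by CRT: x ≡ 2 (mod 53), x ≡ 55 (mod 79), x ≡ 65 (mod 67) ⇒ x ≡ 196844 (mod 280529).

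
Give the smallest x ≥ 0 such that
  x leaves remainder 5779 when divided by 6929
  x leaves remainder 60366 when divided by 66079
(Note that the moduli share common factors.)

gcd(6929, 66079) = 169 and 169 | (60366 − 5779), so the pair is consistent; merging gives x ≡ 1183709 (mod 2709239), where 2709239 = lcm(6929, 66079).
The solution is unique modulo lcm(6929, 66079) = 2709239.

1183709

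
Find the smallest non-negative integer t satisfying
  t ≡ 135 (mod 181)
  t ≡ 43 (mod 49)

From t ≡ 135 (mod 181) write t = 135 + 181s. Substituting into t ≡ 43 (mod 49) gives 181s ≡ 6 (mod 49), and since 34⁻¹ ≡ 13 (mod 49), s ≡ 29. Hence t ≡ 135 + 181·29 = 5384 (mod 8869).

5384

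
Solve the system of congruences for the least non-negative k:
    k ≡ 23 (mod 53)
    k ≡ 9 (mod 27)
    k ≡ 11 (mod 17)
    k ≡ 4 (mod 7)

From k ≡ 23 (mod 53) write k = 23 + 53t. Substituting into k ≡ 9 (mod 27) gives 53t ≡ 13 (mod 27), and since 26⁻¹ ≡ 26 (mod 27), t ≡ 14. Hence k ≡ 23 + 53·14 = 765 (mod 1431).
From k ≡ 765 (mod 1431) write k = 765 + 1431t. Substituting into k ≡ 11 (mod 17) gives 1431t ≡ 11 (mod 17), and since 3⁻¹ ≡ 6 (mod 17), t ≡ 15. Hence k ≡ 765 + 1431·15 = 22230 (mod 24327).
From k ≡ 22230 (mod 24327) write k = 22230 + 24327t. Substituting into k ≡ 4 (mod 7) gives 24327t ≡ 6 (mod 7), and since 2⁻¹ ≡ 4 (mod 7), t ≡ 3. Hence k ≡ 22230 + 24327·3 = 95211 (mod 170289).

95211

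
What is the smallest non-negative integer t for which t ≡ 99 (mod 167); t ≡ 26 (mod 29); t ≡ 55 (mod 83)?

48195

The moduli are pairwise coprime; N = 167·29·83 = 401969.
N/167 = 2407; 2407 ≡ 69 (mod 167); 69·46 ≡ 1, so inverse 46.
N/29 = 13861; 13861 ≡ 28 (mod 29); 28·28 ≡ 1, so inverse 28.
N/83 = 4843; 4843 ≡ 29 (mod 83); 29·63 ≡ 1, so inverse 63.
t ≡ 99·2407·46 + 26·13861·28 + 55·4843·63 = 37833281.
37833281 mod 401969 = 48195.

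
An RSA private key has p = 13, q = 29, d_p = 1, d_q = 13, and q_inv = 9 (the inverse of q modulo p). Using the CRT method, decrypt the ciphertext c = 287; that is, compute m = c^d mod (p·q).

300

m₁ = c^(d_p) mod p: c ≡ 1 (mod 13), and 1^1 mod 13 = 1.
m₂ = c^(d_q) mod q: c ≡ 26 (mod 29), and 26^13 mod 29 = 10.
h = q_inv·(m₁ − m₂) mod p = 9·(1 − 10) mod 13 = 10.
m = m₂ + h·q = 10 + 10·29 = 300.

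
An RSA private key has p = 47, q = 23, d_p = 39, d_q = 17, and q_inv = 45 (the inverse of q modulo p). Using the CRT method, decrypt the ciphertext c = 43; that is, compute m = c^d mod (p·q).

m₁ = c^(d_p) mod p: c ≡ 43 (mod 47), and 43^39 mod 47 = 5.
m₂ = c^(d_q) mod q: c ≡ 20 (mod 23), and 20^17 mod 23 = 7.
h = q_inv·(m₁ − m₂) mod p = 45·(5 − 7) mod 47 = 4.
m = m₂ + h·q = 7 + 4·23 = 99.

99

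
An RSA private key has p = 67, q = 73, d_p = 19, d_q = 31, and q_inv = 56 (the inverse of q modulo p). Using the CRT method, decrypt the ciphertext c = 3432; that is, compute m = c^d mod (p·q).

m₁ = c^(d_p) mod p: c ≡ 15 (mod 67), and 15^19 mod 67 = 59.
m₂ = c^(d_q) mod q: c ≡ 1 (mod 73), and 1^31 mod 73 = 1.
h = q_inv·(m₁ − m₂) mod p = 56·(59 − 1) mod 67 = 32.
m = m₂ + h·q = 1 + 32·73 = 2337.

2337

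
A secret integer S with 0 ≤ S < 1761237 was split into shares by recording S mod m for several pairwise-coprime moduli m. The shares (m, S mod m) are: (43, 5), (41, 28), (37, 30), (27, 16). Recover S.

932245

The moduli are pairwise coprime; N = 43·41·37·27 = 1761237.
N/43 = 40959; 40959 ≡ 23 (mod 43); 23·15 ≡ 1, so inverse 15.
N/41 = 42957; 42957 ≡ 30 (mod 41); 30·26 ≡ 1, so inverse 26.
N/37 = 47601; 47601 ≡ 19 (mod 37); 19·2 ≡ 1, so inverse 2.
N/27 = 65231; 65231 ≡ 26 (mod 27); 26·26 ≡ 1, so inverse 26.
S ≡ 5·40959·15 + 28·42957·26 + 30·47601·2 + 16·65231·26 = 64336777.
64336777 mod 1761237 = 932245.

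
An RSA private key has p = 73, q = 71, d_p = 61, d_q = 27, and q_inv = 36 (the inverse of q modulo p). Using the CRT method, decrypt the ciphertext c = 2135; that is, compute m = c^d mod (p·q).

4072

m₁ = c^(d_p) mod p: c ≡ 18 (mod 73), and 18^61 mod 73 = 57.
m₂ = c^(d_q) mod q: c ≡ 5 (mod 71), and 5^27 mod 71 = 25.
h = q_inv·(m₁ − m₂) mod p = 36·(57 − 25) mod 73 = 57.
m = m₂ + h·q = 25 + 57·71 = 4072.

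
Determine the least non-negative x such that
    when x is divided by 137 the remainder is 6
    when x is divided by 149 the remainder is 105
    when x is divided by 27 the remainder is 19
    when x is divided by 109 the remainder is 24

From x ≡ 6 (mod 137) write x = 6 + 137t. Substituting into x ≡ 105 (mod 149) gives 137t ≡ 99 (mod 149), and since 137⁻¹ ≡ 62 (mod 149), t ≡ 29. Hence x ≡ 6 + 137·29 = 3979 (mod 20413).
From x ≡ 3979 (mod 20413) write x = 3979 + 20413t. Substituting into x ≡ 19 (mod 27) gives 20413t ≡ 9 (mod 27), and since 1⁻¹ ≡ 1 (mod 27), t ≡ 9. Hence x ≡ 3979 + 20413·9 = 187696 (mod 551151).
From x ≡ 187696 (mod 551151) write x = 187696 + 551151t. Substituting into x ≡ 24 (mod 109) gives 551151t ≡ 26 (mod 109), and since 47⁻¹ ≡ 58 (mod 109), t ≡ 91. Hence x ≡ 187696 + 551151·91 = 50342437 (mod 60075459).

50342437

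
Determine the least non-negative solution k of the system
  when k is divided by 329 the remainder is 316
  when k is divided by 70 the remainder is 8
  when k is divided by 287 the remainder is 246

85198

gcd(329, 70) = 7 and 7 | (8 − 316), so the pair is consistent; merging gives k ≡ 2948 (mod 3290), where 3290 = lcm(329, 70).
gcd(3290, 287) = 7 and 7 | (246 − 2948), so the pair is consistent; merging gives k ≡ 85198 (mod 134890), where 134890 = lcm(3290, 287).
The solution is unique modulo lcm(329, 70, 287) = 134890.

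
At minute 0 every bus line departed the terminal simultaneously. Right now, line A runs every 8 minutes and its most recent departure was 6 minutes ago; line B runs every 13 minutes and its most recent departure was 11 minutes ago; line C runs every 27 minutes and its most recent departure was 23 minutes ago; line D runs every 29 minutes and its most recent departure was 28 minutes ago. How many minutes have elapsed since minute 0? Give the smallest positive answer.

Combine the congruences pairwise.
From t ≡ 6 (mod 8) write t = 6 + 8s. Substituting into t ≡ 11 (mod 13) gives 8s ≡ 5 (mod 13), and since 8⁻¹ ≡ 5 (mod 13), s ≡ 12. Hence t ≡ 6 + 8·12 = 102 (mod 104).
From t ≡ 102 (mod 104) write t = 102 + 104s. Substituting into t ≡ 23 (mod 27) gives 104s ≡ 2 (mod 27), and since 23⁻¹ ≡ 20 (mod 27), s ≡ 13. Hence t ≡ 102 + 104·13 = 1454 (mod 2808).
From t ≡ 1454 (mod 2808) write t = 1454 + 2808s. Substituting into t ≡ 28 (mod 29) gives 2808s ≡ 24 (mod 29), and since 24⁻¹ ≡ 23 (mod 29), s ≡ 1. Hence t ≡ 1454 + 2808·1 = 4262 (mod 81432).

4262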